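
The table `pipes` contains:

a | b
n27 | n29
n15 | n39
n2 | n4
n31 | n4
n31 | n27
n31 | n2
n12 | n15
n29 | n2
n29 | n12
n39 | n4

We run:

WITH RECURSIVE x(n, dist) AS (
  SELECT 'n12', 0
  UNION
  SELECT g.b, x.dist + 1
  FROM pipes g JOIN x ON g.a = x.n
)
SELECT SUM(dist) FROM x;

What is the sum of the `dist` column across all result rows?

Base: (n12, dist=0).
Iteration 1: edges from {n12} -> (n15, dist=1).
Iteration 2: edges from {n15} -> (n39, dist=2).
Iteration 3: edges from {n39} -> (n4, dist=3).
Iteration 4: no outgoing edges from {n4}; recursion stops.
SUM(dist) = 0 + 1 + 2 + 3 = 6.

6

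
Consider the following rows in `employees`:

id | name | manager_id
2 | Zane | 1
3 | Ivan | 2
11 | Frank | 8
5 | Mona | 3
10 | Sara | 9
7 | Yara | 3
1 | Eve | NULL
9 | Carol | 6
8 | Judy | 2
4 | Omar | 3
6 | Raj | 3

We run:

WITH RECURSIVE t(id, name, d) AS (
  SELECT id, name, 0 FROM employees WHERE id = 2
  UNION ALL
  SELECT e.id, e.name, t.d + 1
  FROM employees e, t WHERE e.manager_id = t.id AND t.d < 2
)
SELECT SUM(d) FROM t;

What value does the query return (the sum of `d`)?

12

Base: id=2 (Zane) at d 0.
Iteration 1: rows with manager_id in {2} -> Ivan (id 3, d 1), Judy (id 8, d 1).
Iteration 2: rows with manager_id in {3,8} -> Omar (id 4, d 2), Mona (id 5, d 2), Raj (id 6, d 2), Yara (id 7, d 2), Frank (id 11, d 2).
Iteration 3: d < 2 fails for all current rows; recursion stops.
SUM(d) = 0 + 1 + 1 + 2 + 2 + 2 + 2 + 2 = 12.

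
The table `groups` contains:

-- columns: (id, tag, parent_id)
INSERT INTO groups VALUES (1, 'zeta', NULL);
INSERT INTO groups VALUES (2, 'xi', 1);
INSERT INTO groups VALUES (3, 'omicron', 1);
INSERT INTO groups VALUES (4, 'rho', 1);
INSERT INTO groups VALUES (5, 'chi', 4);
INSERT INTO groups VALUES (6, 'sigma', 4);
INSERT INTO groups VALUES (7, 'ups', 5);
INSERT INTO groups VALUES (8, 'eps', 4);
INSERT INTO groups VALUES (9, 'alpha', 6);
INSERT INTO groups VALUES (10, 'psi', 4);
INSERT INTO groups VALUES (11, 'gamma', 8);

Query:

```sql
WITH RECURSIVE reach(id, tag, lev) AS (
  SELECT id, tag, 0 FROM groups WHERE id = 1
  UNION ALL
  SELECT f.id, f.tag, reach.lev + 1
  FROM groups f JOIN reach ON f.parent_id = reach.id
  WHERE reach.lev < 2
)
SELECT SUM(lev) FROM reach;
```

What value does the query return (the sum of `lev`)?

11

Base: id=1 (zeta) at lev 0.
Iteration 1: rows with parent_id in {1} -> xi (id 2, lev 1), omicron (id 3, lev 1), rho (id 4, lev 1).
Iteration 2: rows with parent_id in {2,3,4} -> chi (id 5, lev 2), sigma (id 6, lev 2), eps (id 8, lev 2), psi (id 10, lev 2).
Iteration 3: lev < 2 fails for all current rows; recursion stops.
SUM(lev) = 0 + 1 + 1 + 1 + 2 + 2 + 2 + 2 = 11.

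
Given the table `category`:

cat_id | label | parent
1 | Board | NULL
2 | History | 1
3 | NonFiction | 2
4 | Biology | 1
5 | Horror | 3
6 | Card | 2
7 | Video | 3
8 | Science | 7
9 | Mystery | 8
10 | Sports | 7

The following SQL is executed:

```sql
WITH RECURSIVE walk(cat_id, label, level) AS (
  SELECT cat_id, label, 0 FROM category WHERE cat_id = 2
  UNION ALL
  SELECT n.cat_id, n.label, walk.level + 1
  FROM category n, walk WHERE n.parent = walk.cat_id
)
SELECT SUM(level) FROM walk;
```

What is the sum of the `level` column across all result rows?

Base: cat_id=2 (History) at level 0.
Iteration 1: rows with parent in {2} -> NonFiction (id 3, level 1), Card (id 6, level 1).
Iteration 2: rows with parent in {3,6} -> Horror (id 5, level 2), Video (id 7, level 2).
Iteration 3: rows with parent in {5,7} -> Science (id 8, level 3), Sports (id 10, level 3).
Iteration 4: rows with parent in {8,10} -> Mystery (id 9, level 4).
Iteration 5: no rows with parent in {9}; recursion stops.
SUM(level) = 0 + 1 + 1 + 2 + 2 + 3 + 3 + 4 = 16.

16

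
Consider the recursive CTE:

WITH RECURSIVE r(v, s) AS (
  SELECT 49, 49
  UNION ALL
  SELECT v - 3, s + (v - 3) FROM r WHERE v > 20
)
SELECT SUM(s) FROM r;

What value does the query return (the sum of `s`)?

Base: v=49, s=49.
Iteration 1: 49 > 20 holds -> v = 49 - 3 = 46, s = 49 + 46 = 95.
Iteration 2: 46 > 20 holds -> v = 46 - 3 = 43, s = 95 + 43 = 138.
Iteration 3: 43 > 20 holds -> v = 43 - 3 = 40, s = 138 + 40 = 178.
Iteration 4: 40 > 20 holds -> v = 40 - 3 = 37, s = 178 + 37 = 215.
Iteration 5: 37 > 20 holds -> v = 37 - 3 = 34, s = 215 + 34 = 249.
Iteration 6: 34 > 20 holds -> v = 34 - 3 = 31, s = 249 + 31 = 280.
Iteration 7: 31 > 20 holds -> v = 31 - 3 = 28, s = 280 + 28 = 308.
Iteration 8: 28 > 20 holds -> v = 28 - 3 = 25, s = 308 + 25 = 333.
Iteration 9: 25 > 20 holds -> v = 25 - 3 = 22, s = 333 + 22 = 355.
Iteration 10: 22 > 20 holds -> v = 22 - 3 = 19, s = 355 + 19 = 374.
Iteration 11: 19 > 20 fails; recursion stops.
SUM(s) = 49 + 95 + 138 + 178 + 215 + 249 + 280 + 308 + 333 + 355 + 374 = 2574.

2574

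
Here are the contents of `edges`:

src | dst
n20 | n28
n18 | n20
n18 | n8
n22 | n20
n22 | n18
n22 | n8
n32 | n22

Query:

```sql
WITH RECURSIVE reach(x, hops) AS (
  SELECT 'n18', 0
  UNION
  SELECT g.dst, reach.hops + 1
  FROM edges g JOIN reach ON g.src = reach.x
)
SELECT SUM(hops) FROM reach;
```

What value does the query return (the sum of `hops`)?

4

Base: (n18, hops=0).
Iteration 1: edges from {n18} -> (n20, hops=1), (n8, hops=1).
Iteration 2: edges from {n20,n8} -> (n28, hops=2).
Iteration 3: no outgoing edges from {n28}; recursion stops.
SUM(hops) = 0 + 1 + 1 + 2 = 4.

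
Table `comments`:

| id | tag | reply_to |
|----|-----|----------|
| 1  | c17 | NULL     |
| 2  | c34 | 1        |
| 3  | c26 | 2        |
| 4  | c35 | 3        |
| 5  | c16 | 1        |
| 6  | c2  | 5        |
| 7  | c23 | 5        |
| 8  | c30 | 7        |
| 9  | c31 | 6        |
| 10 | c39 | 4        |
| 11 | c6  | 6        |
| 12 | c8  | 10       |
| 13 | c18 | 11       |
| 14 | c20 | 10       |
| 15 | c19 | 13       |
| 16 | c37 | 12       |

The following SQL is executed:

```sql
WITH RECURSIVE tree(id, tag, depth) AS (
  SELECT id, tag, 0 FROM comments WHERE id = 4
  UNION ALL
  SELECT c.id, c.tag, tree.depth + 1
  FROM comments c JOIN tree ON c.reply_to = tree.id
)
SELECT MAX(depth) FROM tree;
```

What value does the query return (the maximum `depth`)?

Base: id=4 (c35) at depth 0.
Iteration 1: rows with reply_to in {4} -> c39 (id 10, depth 1).
Iteration 2: rows with reply_to in {10} -> c8 (id 12, depth 2), c20 (id 14, depth 2).
Iteration 3: rows with reply_to in {12,14} -> c37 (id 16, depth 3).
Iteration 4: no rows with reply_to in {16}; recursion stops.
depth values: 0, 1, 2, 2, 3; the maximum is 3.

3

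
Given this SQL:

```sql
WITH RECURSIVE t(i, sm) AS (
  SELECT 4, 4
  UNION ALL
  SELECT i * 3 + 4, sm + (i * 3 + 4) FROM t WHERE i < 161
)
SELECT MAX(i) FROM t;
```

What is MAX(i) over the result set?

484

Base: i=4, sm=4.
Iteration 1: 4 < 161 holds -> i = 4 * 3 + 4 = 16, sm = 4 + 16 = 20.
Iteration 2: 16 < 161 holds -> i = 16 * 3 + 4 = 52, sm = 20 + 52 = 72.
Iteration 3: 52 < 161 holds -> i = 52 * 3 + 4 = 160, sm = 72 + 160 = 232.
Iteration 4: 160 < 161 holds -> i = 160 * 3 + 4 = 484, sm = 232 + 484 = 716.
Iteration 5: 484 < 161 fails; recursion stops.
i values: 4, 16, 52, 160, 484; the maximum is 484.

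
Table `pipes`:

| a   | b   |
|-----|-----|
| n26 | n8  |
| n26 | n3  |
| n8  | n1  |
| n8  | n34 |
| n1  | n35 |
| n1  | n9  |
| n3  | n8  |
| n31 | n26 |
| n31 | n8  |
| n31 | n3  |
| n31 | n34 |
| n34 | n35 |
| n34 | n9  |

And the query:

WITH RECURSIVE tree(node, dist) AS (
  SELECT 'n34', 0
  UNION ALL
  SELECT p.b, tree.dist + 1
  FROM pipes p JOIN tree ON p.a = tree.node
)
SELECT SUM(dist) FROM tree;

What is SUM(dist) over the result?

Base: (n34, dist=0).
Iteration 1: edges from {n34} -> (n35, dist=1), (n9, dist=1).
Iteration 2: no outgoing edges from {n35,n9}; recursion stops.
SUM(dist) = 0 + 1 + 1 = 2.

2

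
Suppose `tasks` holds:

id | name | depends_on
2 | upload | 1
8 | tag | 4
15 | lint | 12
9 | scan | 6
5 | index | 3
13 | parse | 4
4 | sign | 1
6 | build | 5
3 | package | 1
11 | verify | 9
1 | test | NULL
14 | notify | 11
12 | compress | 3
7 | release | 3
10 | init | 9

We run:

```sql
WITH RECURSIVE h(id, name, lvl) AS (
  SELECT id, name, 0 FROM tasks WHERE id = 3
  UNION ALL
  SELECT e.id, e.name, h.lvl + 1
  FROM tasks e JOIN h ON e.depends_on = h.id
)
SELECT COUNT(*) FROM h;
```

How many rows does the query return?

Base: id=3 (package) at lvl 0.
Iteration 1: rows with depends_on in {3} -> index (id 5, lvl 1), release (id 7, lvl 1), compress (id 12, lvl 1).
Iteration 2: rows with depends_on in {5,7,12} -> build (id 6, lvl 2), lint (id 15, lvl 2).
Iteration 3: rows with depends_on in {6,15} -> scan (id 9, lvl 3).
Iteration 4: rows with depends_on in {9} -> init (id 10, lvl 4), verify (id 11, lvl 4).
Iteration 5: rows with depends_on in {10,11} -> notify (id 14, lvl 5).
Iteration 6: no rows with depends_on in {14}; recursion stops.
Total rows emitted: 10.

10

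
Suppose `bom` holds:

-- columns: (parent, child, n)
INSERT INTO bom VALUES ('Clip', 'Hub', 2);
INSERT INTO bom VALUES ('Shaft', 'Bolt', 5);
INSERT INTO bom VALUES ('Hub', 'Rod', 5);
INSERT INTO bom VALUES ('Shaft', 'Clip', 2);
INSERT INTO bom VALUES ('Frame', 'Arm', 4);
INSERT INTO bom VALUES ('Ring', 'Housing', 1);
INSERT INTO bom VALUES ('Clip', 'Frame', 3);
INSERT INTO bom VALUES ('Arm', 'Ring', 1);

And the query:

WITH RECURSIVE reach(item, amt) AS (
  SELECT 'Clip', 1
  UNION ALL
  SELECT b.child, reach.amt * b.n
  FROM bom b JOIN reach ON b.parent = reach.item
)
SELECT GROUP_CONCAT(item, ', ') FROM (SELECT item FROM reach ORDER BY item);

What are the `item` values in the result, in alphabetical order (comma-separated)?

Base: (Clip, amt=1).
Iteration 1: components of {Clip} -> Frame = 1*3 = 3, Hub = 1*2 = 2.
Iteration 2: components of {Frame,Hub} -> Arm = 3*4 = 12, Rod = 2*5 = 10.
Iteration 3: components of {Arm,Rod} -> Ring = 12*1 = 12.
Iteration 4: components of {Ring} -> Housing = 12*1 = 12.
Iteration 5: no further components; recursion stops.

Arm, Clip, Frame, Housing, Hub, Ring, Rod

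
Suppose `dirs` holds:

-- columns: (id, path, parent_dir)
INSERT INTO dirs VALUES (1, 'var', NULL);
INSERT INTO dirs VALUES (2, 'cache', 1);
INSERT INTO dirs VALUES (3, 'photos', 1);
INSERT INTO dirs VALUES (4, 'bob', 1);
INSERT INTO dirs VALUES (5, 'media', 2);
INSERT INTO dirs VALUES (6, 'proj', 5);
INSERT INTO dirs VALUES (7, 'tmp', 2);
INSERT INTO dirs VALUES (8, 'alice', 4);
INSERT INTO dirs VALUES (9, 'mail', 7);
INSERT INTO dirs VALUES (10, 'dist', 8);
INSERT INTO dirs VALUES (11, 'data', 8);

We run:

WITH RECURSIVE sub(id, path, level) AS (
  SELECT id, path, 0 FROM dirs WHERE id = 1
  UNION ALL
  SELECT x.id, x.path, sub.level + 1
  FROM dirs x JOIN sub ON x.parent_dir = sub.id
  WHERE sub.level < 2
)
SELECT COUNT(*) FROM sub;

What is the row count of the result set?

7

Base: id=1 (var) at level 0.
Iteration 1: rows with parent_dir in {1} -> cache (id 2, level 1), photos (id 3, level 1), bob (id 4, level 1).
Iteration 2: rows with parent_dir in {2,3,4} -> media (id 5, level 2), tmp (id 7, level 2), alice (id 8, level 2).
Iteration 3: level < 2 fails for all current rows; recursion stops.
Total rows emitted: 7.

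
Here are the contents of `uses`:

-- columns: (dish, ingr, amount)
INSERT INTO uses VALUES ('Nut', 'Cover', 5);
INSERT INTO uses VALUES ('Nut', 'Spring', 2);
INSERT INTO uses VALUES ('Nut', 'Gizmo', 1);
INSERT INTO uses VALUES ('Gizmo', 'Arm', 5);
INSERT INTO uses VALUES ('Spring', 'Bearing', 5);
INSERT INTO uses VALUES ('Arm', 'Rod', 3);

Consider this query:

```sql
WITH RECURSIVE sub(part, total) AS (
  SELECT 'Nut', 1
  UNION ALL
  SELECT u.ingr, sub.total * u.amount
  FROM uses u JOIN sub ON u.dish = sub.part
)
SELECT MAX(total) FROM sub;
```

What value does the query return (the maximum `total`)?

Base: (Nut, total=1).
Iteration 1: components of {Nut} -> Cover = 1*5 = 5, Gizmo = 1*1 = 1, Spring = 1*2 = 2.
Iteration 2: components of {Cover,Gizmo,Spring} -> Arm = 1*5 = 5, Bearing = 2*5 = 10.
Iteration 3: components of {Arm,Bearing} -> Rod = 5*3 = 15.
Iteration 4: no further components; recursion stops.
total values: 1, 5, 2, 1, 10, 5, 15; the maximum is 15.

15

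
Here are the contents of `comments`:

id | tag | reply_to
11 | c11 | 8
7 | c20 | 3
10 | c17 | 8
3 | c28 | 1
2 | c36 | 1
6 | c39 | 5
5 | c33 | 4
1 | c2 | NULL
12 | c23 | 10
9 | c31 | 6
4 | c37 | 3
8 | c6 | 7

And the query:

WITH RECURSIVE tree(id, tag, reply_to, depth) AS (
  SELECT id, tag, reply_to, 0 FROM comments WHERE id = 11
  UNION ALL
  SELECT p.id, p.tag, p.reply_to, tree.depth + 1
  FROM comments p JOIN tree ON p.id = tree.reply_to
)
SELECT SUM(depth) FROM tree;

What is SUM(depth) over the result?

10

Base: id=11 (c11), reply_to=8, depth 0.
Iteration 1: join on id=8 -> c6 (id 8, reply_to=7, depth 1).
Iteration 2: join on id=7 -> c20 (id 7, reply_to=3, depth 2).
Iteration 3: join on id=3 -> c28 (id 3, reply_to=1, depth 3).
Iteration 4: join on id=1 -> c2 (id 1, reply_to=NULL, depth 4).
Iteration 5: reply_to is NULL; no match; recursion stops.
SUM(depth) = 0 + 1 + 2 + 3 + 4 = 10.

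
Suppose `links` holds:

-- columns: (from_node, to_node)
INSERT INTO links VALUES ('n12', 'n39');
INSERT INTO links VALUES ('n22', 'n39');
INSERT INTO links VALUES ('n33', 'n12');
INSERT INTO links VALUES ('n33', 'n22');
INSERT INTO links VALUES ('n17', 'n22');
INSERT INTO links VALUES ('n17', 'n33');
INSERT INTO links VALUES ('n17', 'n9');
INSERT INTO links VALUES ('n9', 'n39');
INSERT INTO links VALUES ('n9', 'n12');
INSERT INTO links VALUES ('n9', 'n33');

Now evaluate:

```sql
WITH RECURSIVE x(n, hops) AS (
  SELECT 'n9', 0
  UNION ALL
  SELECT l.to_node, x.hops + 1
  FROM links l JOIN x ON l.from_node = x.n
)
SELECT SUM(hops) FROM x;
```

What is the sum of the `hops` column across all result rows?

15

Base: (n9, hops=0).
Iteration 1: edges from {n9} -> (n12, hops=1), (n33, hops=1), (n39, hops=1).
Iteration 2: edges from {n12,n33,n39} -> (n12, hops=2), (n22, hops=2), (n39, hops=2).
Iteration 3: edges from {n12,n22,n39} -> (n39, hops=3) x2. [UNION ALL keeps all 2 new rows, including repeats]
Iteration 4: no outgoing edges from {n39}; recursion stops.
SUM(hops) = 0 + 1 + 1 + 1 + 2 + 2 + 2 + 3 + 3 = 15.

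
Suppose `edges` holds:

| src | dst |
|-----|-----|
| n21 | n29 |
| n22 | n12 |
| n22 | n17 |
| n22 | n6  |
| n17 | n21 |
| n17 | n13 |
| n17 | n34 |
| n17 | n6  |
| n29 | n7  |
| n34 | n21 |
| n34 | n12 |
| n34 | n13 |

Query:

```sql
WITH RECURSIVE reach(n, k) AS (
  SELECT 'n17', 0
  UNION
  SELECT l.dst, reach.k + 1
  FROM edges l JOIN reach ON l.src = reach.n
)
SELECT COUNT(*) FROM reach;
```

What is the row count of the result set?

Base: (n17, k=0).
Iteration 1: edges from {n17} -> (n13, k=1), (n21, k=1), (n34, k=1), (n6, k=1).
Iteration 2: edges from {n13,n21,n34,n6} -> (n12, k=2), (n13, k=2), (n21, k=2), (n29, k=2).
Iteration 3: edges from {n12,n13,n21,n29} -> (n29, k=3), (n7, k=3).
Iteration 4: edges from {n29,n7} -> (n7, k=4).
Iteration 5: no outgoing edges from {n7}; recursion stops.
Total rows emitted: 12.

12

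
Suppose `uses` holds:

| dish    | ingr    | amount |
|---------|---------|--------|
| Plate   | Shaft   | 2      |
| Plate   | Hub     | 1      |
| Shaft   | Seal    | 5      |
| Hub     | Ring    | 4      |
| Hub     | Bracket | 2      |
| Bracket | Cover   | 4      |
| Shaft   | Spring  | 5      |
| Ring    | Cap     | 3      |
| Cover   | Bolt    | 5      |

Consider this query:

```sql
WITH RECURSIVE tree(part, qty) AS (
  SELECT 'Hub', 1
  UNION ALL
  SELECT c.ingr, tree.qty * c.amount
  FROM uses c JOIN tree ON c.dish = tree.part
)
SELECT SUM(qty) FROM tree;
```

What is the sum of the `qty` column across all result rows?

Base: (Hub, qty=1).
Iteration 1: components of {Hub} -> Bracket = 1*2 = 2, Ring = 1*4 = 4.
Iteration 2: components of {Bracket,Ring} -> Cap = 4*3 = 12, Cover = 2*4 = 8.
Iteration 3: components of {Cap,Cover} -> Bolt = 8*5 = 40.
Iteration 4: no further components; recursion stops.
SUM(qty) = 1 + 4 + 2 + 12 + 8 + 40 = 67.

67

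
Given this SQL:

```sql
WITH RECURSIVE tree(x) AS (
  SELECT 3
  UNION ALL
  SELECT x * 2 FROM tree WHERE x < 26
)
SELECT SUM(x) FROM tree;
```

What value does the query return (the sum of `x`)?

93

Base: x=3.
Iteration 1: 3 < 26 holds -> x = 3 * 2 = 6.
Iteration 2: 6 < 26 holds -> x = 6 * 2 = 12.
Iteration 3: 12 < 26 holds -> x = 12 * 2 = 24.
Iteration 4: 24 < 26 holds -> x = 24 * 2 = 48.
Iteration 5: 48 < 26 fails; recursion stops.
SUM(x) = 3 + 6 + 12 + 24 + 48 = 93.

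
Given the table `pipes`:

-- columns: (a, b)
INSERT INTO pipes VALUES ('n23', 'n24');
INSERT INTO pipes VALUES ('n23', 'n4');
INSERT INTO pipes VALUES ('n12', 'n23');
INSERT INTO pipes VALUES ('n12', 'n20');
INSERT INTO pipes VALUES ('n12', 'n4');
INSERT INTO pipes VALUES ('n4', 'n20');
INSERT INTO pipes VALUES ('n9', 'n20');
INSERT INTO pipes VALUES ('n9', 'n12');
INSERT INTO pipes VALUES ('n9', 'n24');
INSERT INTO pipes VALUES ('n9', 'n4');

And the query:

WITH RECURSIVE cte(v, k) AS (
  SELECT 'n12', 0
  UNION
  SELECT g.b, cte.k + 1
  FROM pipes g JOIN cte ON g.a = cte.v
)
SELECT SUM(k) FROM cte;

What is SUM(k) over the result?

12

Base: (n12, k=0).
Iteration 1: edges from {n12} -> (n20, k=1), (n23, k=1), (n4, k=1).
Iteration 2: edges from {n20,n23,n4} -> (n20, k=2), (n24, k=2), (n4, k=2).
Iteration 3: edges from {n20,n24,n4} -> (n20, k=3).
Iteration 4: no outgoing edges from {n20}; recursion stops.
SUM(k) = 0 + 1 + 1 + 1 + 2 + 2 + 2 + 3 = 12.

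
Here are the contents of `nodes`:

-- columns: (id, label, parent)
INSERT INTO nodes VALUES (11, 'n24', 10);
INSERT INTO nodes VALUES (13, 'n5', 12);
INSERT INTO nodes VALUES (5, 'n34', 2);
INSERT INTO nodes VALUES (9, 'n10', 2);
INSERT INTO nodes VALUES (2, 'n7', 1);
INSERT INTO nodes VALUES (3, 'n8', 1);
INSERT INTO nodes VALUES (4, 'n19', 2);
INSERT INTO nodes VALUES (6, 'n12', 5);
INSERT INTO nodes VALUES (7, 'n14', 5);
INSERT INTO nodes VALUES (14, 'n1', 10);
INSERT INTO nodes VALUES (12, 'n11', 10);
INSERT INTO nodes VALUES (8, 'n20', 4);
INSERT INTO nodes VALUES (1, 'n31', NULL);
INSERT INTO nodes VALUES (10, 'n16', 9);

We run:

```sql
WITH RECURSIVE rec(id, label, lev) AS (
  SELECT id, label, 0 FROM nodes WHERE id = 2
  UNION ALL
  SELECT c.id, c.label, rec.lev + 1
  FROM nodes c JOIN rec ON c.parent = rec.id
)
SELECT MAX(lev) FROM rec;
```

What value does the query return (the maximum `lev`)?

4

Base: id=2 (n7) at lev 0.
Iteration 1: rows with parent in {2} -> n19 (id 4, lev 1), n34 (id 5, lev 1), n10 (id 9, lev 1).
Iteration 2: rows with parent in {4,5,9} -> n12 (id 6, lev 2), n14 (id 7, lev 2), n20 (id 8, lev 2), n16 (id 10, lev 2).
Iteration 3: rows with parent in {6,7,8,10} -> n24 (id 11, lev 3), n11 (id 12, lev 3), n1 (id 14, lev 3).
Iteration 4: rows with parent in {11,12,14} -> n5 (id 13, lev 4).
Iteration 5: no rows with parent in {13}; recursion stops.
lev values: 0, 1, 1, 1, 2, 2, 2, 2, 3, 3, 3, 4; the maximum is 4.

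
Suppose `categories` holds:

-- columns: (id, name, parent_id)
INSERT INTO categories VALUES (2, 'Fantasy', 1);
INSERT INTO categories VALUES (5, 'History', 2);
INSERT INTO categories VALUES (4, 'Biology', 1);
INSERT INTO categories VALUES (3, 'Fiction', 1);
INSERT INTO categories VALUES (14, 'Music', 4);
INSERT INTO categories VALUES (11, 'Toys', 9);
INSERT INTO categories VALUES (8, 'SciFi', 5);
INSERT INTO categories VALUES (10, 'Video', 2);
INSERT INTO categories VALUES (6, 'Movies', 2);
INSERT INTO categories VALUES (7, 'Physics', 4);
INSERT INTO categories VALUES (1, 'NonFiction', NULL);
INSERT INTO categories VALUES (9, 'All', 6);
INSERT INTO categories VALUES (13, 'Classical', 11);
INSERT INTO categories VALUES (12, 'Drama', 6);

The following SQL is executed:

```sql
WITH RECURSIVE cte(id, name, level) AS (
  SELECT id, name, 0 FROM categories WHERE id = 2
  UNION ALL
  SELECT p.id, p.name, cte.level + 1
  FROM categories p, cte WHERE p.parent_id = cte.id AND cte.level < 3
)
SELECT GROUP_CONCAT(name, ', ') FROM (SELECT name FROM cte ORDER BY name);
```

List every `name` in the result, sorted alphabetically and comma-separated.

Base: id=2 (Fantasy) at level 0.
Iteration 1: rows with parent_id in {2} -> History (id 5, level 1), Movies (id 6, level 1), Video (id 10, level 1).
Iteration 2: rows with parent_id in {5,6,10} -> SciFi (id 8, level 2), All (id 9, level 2), Drama (id 12, level 2).
Iteration 3: rows with parent_id in {8,9,12} -> Toys (id 11, level 3).
Iteration 4: level < 3 fails for all current rows; recursion stops.

All, Drama, Fantasy, History, Movies, SciFi, Toys, Video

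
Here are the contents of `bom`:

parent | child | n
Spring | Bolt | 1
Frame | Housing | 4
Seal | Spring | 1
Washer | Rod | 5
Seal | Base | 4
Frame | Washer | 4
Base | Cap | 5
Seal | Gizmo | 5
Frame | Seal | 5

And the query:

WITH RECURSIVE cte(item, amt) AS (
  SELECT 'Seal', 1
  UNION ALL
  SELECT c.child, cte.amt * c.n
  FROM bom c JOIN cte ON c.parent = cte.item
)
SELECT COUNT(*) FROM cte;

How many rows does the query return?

Base: (Seal, amt=1).
Iteration 1: components of {Seal} -> Base = 1*4 = 4, Gizmo = 1*5 = 5, Spring = 1*1 = 1.
Iteration 2: components of {Base,Gizmo,Spring} -> Bolt = 1*1 = 1, Cap = 4*5 = 20.
Iteration 3: no further components; recursion stops.
Total rows emitted: 6.

6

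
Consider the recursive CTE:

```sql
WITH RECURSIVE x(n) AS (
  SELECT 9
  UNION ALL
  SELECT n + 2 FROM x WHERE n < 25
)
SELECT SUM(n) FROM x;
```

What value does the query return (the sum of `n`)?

Base: n=9.
Iteration 1: 9 < 25 holds -> n = 9 + 2 = 11.
Iteration 2: 11 < 25 holds -> n = 11 + 2 = 13.
Iteration 3: 13 < 25 holds -> n = 13 + 2 = 15.
Iteration 4: 15 < 25 holds -> n = 15 + 2 = 17.
Iteration 5: 17 < 25 holds -> n = 17 + 2 = 19.
Iteration 6: 19 < 25 holds -> n = 19 + 2 = 21.
Iteration 7: 21 < 25 holds -> n = 21 + 2 = 23.
Iteration 8: 23 < 25 holds -> n = 23 + 2 = 25.
Iteration 9: 25 < 25 fails; recursion stops.
SUM(n) = 9 + 11 + 13 + 15 + 17 + 19 + 21 + 23 + 25 = 153.

153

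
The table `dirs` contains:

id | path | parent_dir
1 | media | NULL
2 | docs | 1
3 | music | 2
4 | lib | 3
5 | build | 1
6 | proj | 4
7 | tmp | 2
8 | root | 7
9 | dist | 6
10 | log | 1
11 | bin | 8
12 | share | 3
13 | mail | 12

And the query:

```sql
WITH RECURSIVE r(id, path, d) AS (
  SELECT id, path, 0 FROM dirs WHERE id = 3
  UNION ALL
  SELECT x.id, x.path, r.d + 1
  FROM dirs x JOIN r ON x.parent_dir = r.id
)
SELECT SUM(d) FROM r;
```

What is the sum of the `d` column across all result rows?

Base: id=3 (music) at d 0.
Iteration 1: rows with parent_dir in {3} -> lib (id 4, d 1), share (id 12, d 1).
Iteration 2: rows with parent_dir in {4,12} -> proj (id 6, d 2), mail (id 13, d 2).
Iteration 3: rows with parent_dir in {6,13} -> dist (id 9, d 3).
Iteration 4: no rows with parent_dir in {9}; recursion stops.
SUM(d) = 0 + 1 + 1 + 2 + 2 + 3 = 9.

9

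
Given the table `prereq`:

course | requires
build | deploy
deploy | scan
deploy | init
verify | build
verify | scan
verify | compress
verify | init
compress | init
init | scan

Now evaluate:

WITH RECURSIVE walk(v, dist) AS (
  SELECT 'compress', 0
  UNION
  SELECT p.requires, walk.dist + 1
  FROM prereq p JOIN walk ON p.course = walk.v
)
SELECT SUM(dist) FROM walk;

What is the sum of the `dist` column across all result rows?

3

Base: (compress, dist=0).
Iteration 1: edges from {compress} -> (init, dist=1).
Iteration 2: edges from {init} -> (scan, dist=2).
Iteration 3: no outgoing edges from {scan}; recursion stops.
SUM(dist) = 0 + 1 + 2 = 3.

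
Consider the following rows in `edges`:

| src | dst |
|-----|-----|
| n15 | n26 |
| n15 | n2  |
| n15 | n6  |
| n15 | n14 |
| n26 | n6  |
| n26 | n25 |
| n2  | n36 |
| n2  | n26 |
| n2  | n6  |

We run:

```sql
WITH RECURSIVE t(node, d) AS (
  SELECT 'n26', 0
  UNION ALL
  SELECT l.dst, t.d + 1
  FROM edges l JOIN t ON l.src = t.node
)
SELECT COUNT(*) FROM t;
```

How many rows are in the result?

3

Base: (n26, d=0).
Iteration 1: edges from {n26} -> (n25, d=1), (n6, d=1).
Iteration 2: no outgoing edges from {n25,n6}; recursion stops.
Total rows emitted: 3.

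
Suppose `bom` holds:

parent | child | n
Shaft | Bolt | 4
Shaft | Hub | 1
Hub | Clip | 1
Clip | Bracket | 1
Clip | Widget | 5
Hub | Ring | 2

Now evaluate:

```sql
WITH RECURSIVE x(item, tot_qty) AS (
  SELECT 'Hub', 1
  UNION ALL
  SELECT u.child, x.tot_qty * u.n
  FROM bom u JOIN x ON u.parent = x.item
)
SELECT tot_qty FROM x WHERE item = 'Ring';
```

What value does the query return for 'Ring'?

Base: (Hub, tot_qty=1).
Iteration 1: components of {Hub} -> Clip = 1*1 = 1, Ring = 1*2 = 2.
Iteration 2: components of {Clip,Ring} -> Bracket = 1*1 = 1, Widget = 1*5 = 5.
Iteration 3: no further components; recursion stops.

2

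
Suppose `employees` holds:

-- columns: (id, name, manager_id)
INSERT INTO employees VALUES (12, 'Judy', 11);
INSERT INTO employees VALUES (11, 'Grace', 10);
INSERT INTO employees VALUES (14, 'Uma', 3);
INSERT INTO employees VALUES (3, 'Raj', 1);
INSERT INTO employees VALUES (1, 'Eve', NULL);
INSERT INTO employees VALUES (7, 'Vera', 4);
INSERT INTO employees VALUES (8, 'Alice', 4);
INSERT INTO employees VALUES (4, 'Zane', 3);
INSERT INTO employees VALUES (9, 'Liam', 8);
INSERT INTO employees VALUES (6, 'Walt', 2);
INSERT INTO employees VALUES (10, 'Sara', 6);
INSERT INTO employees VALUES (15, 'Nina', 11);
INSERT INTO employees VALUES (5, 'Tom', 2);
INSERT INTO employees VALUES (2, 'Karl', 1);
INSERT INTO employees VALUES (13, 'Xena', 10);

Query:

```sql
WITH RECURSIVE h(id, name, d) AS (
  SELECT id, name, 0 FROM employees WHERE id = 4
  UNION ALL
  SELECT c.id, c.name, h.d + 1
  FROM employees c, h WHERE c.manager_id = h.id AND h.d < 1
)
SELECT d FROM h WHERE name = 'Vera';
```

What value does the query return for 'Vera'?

1

Base: id=4 (Zane) at d 0.
Iteration 1: rows with manager_id in {4} -> Vera (id 7, d 1), Alice (id 8, d 1).
Iteration 2: d < 1 fails for all current rows; recursion stops.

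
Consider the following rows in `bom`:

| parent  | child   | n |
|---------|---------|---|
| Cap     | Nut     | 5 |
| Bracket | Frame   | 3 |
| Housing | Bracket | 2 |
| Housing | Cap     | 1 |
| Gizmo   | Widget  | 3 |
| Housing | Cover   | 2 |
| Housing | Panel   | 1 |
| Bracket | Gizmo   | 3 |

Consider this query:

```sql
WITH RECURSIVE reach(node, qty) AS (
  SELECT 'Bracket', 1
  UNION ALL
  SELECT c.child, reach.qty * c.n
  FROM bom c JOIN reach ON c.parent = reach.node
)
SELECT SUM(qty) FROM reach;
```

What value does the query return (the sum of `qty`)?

16

Base: (Bracket, qty=1).
Iteration 1: components of {Bracket} -> Frame = 1*3 = 3, Gizmo = 1*3 = 3.
Iteration 2: components of {Frame,Gizmo} -> Widget = 3*3 = 9.
Iteration 3: no further components; recursion stops.
SUM(qty) = 1 + 3 + 3 + 9 = 16.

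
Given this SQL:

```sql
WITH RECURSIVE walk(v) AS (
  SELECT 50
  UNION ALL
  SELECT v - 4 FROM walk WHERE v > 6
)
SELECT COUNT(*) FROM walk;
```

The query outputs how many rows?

Base: v=50.
Iteration 1: 50 > 6 holds -> v = 50 - 4 = 46.
Iteration 2: 46 > 6 holds -> v = 46 - 4 = 42.
Iteration 3: 42 > 6 holds -> v = 42 - 4 = 38.
Iteration 4: 38 > 6 holds -> v = 38 - 4 = 34.
Iteration 5: 34 > 6 holds -> v = 34 - 4 = 30.
Iteration 6: 30 > 6 holds -> v = 30 - 4 = 26.
Iteration 7: 26 > 6 holds -> v = 26 - 4 = 22.
Iteration 8: 22 > 6 holds -> v = 22 - 4 = 18.
Iteration 9: 18 > 6 holds -> v = 18 - 4 = 14.
Iteration 10: 14 > 6 holds -> v = 14 - 4 = 10.
Iteration 11: 10 > 6 holds -> v = 10 - 4 = 6.
Iteration 12: 6 > 6 fails; recursion stops.
Total rows emitted: 12.

12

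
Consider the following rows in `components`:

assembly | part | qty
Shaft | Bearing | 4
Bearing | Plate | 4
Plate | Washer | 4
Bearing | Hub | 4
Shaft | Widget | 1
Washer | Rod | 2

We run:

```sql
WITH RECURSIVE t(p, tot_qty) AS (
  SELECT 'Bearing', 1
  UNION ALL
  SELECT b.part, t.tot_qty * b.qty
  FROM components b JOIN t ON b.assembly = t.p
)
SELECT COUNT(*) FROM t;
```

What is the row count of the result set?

Base: (Bearing, tot_qty=1).
Iteration 1: components of {Bearing} -> Hub = 1*4 = 4, Plate = 1*4 = 4.
Iteration 2: components of {Hub,Plate} -> Washer = 4*4 = 16.
Iteration 3: components of {Washer} -> Rod = 16*2 = 32.
Iteration 4: no further components; recursion stops.
Total rows emitted: 5.

5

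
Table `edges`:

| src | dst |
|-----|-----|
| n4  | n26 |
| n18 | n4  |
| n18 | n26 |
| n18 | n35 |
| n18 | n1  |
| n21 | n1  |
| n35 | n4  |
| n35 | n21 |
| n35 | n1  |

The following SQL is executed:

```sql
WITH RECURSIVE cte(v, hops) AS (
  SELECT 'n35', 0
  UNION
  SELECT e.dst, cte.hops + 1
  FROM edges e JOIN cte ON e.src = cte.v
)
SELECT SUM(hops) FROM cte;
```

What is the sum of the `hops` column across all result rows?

7

Base: (n35, hops=0).
Iteration 1: edges from {n35} -> (n1, hops=1), (n21, hops=1), (n4, hops=1).
Iteration 2: edges from {n1,n21,n4} -> (n1, hops=2), (n26, hops=2).
Iteration 3: no outgoing edges from {n1,n26}; recursion stops.
SUM(hops) = 0 + 1 + 1 + 1 + 2 + 2 = 7.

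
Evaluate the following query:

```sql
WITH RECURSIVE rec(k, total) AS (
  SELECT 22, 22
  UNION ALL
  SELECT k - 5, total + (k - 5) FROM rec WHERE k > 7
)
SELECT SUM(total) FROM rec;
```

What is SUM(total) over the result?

170

Base: k=22, total=22.
Iteration 1: 22 > 7 holds -> k = 22 - 5 = 17, total = 22 + 17 = 39.
Iteration 2: 17 > 7 holds -> k = 17 - 5 = 12, total = 39 + 12 = 51.
Iteration 3: 12 > 7 holds -> k = 12 - 5 = 7, total = 51 + 7 = 58.
Iteration 4: 7 > 7 fails; recursion stops.
SUM(total) = 22 + 39 + 51 + 58 = 170.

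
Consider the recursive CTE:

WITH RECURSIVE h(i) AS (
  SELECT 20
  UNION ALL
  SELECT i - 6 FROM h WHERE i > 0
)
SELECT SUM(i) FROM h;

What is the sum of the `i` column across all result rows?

Base: i=20.
Iteration 1: 20 > 0 holds -> i = 20 - 6 = 14.
Iteration 2: 14 > 0 holds -> i = 14 - 6 = 8.
Iteration 3: 8 > 0 holds -> i = 8 - 6 = 2.
Iteration 4: 2 > 0 holds -> i = 2 - 6 = -4.
Iteration 5: -4 > 0 fails; recursion stops.
SUM(i) = 20 + 14 + 8 + 2 + -4 = 40.

40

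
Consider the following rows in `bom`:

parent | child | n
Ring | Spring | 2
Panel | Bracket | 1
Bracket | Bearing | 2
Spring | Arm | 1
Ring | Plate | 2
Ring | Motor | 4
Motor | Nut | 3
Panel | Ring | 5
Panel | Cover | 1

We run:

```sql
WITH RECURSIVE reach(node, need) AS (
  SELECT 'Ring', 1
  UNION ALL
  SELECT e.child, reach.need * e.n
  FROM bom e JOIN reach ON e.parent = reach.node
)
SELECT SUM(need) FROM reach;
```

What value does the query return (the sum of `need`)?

Base: (Ring, need=1).
Iteration 1: components of {Ring} -> Motor = 1*4 = 4, Plate = 1*2 = 2, Spring = 1*2 = 2.
Iteration 2: components of {Motor,Plate,Spring} -> Arm = 2*1 = 2, Nut = 4*3 = 12.
Iteration 3: no further components; recursion stops.
SUM(need) = 1 + 4 + 2 + 2 + 12 + 2 = 23.

23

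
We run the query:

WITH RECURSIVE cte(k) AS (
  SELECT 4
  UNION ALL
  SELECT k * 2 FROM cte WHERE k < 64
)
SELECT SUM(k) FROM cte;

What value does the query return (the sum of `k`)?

Base: k=4.
Iteration 1: 4 < 64 holds -> k = 4 * 2 = 8.
Iteration 2: 8 < 64 holds -> k = 8 * 2 = 16.
Iteration 3: 16 < 64 holds -> k = 16 * 2 = 32.
Iteration 4: 32 < 64 holds -> k = 32 * 2 = 64.
Iteration 5: 64 < 64 fails; recursion stops.
SUM(k) = 4 + 8 + 16 + 32 + 64 = 124.

124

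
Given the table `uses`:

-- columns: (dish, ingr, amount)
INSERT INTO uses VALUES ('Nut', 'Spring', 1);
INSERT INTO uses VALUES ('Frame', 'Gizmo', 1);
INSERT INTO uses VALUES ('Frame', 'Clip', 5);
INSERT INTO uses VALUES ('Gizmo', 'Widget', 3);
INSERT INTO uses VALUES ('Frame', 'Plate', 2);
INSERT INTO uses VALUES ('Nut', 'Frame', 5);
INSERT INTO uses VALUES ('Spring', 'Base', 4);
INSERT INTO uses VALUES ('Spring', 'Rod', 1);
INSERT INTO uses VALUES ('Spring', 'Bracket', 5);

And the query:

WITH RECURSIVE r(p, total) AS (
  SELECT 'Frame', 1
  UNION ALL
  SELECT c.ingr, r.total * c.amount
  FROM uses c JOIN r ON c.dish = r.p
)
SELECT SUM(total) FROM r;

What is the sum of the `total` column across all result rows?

12

Base: (Frame, total=1).
Iteration 1: components of {Frame} -> Clip = 1*5 = 5, Gizmo = 1*1 = 1, Plate = 1*2 = 2.
Iteration 2: components of {Clip,Gizmo,Plate} -> Widget = 1*3 = 3.
Iteration 3: no further components; recursion stops.
SUM(total) = 1 + 5 + 1 + 2 + 3 = 12.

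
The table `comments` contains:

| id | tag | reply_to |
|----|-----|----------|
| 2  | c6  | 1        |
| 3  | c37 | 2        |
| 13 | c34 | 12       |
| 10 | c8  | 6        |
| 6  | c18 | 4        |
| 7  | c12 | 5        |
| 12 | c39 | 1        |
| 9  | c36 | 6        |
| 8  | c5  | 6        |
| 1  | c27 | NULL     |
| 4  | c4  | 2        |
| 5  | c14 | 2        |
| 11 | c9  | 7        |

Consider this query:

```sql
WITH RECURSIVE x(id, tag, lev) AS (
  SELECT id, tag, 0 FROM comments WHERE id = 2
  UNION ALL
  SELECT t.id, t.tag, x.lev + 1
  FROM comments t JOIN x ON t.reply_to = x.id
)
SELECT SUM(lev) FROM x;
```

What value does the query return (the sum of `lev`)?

Base: id=2 (c6) at lev 0.
Iteration 1: rows with reply_to in {2} -> c37 (id 3, lev 1), c4 (id 4, lev 1), c14 (id 5, lev 1).
Iteration 2: rows with reply_to in {3,4,5} -> c18 (id 6, lev 2), c12 (id 7, lev 2).
Iteration 3: rows with reply_to in {6,7} -> c5 (id 8, lev 3), c36 (id 9, lev 3), c8 (id 10, lev 3), c9 (id 11, lev 3).
Iteration 4: no rows with reply_to in {8,9,10,11}; recursion stops.
SUM(lev) = 0 + 1 + 1 + 1 + 2 + 2 + 3 + 3 + 3 + 3 = 19.

19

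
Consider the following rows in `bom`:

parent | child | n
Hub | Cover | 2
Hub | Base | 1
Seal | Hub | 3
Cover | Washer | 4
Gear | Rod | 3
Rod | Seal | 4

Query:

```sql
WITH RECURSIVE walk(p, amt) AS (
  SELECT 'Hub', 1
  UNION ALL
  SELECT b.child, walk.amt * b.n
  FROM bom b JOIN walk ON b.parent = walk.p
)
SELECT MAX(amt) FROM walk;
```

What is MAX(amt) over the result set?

8

Base: (Hub, amt=1).
Iteration 1: components of {Hub} -> Base = 1*1 = 1, Cover = 1*2 = 2.
Iteration 2: components of {Base,Cover} -> Washer = 2*4 = 8.
Iteration 3: no further components; recursion stops.
amt values: 1, 2, 1, 8; the maximum is 8.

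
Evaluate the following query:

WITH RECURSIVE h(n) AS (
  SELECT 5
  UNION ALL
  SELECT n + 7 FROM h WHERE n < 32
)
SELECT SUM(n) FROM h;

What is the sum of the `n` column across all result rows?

95

Base: n=5.
Iteration 1: 5 < 32 holds -> n = 5 + 7 = 12.
Iteration 2: 12 < 32 holds -> n = 12 + 7 = 19.
Iteration 3: 19 < 32 holds -> n = 19 + 7 = 26.
Iteration 4: 26 < 32 holds -> n = 26 + 7 = 33.
Iteration 5: 33 < 32 fails; recursion stops.
SUM(n) = 5 + 12 + 19 + 26 + 33 = 95.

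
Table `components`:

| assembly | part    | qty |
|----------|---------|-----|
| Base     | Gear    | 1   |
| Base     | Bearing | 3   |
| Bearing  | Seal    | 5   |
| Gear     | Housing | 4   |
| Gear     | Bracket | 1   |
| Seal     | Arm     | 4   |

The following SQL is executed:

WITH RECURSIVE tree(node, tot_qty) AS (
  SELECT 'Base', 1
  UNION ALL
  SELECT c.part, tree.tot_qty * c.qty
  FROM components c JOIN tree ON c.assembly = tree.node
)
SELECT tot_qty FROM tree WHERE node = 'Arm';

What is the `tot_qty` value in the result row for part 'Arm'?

Base: (Base, tot_qty=1).
Iteration 1: components of {Base} -> Bearing = 1*3 = 3, Gear = 1*1 = 1.
Iteration 2: components of {Bearing,Gear} -> Bracket = 1*1 = 1, Housing = 1*4 = 4, Seal = 3*5 = 15.
Iteration 3: components of {Bracket,Housing,Seal} -> Arm = 15*4 = 60.
Iteration 4: no further components; recursion stops.

60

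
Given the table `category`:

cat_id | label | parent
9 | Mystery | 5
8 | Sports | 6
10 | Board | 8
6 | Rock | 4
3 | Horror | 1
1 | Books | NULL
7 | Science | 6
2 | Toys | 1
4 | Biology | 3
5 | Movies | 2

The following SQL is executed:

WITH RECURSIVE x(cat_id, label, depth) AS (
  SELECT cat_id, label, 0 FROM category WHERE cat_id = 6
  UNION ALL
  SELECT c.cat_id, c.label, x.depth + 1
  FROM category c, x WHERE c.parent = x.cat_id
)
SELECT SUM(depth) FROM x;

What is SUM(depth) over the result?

Base: cat_id=6 (Rock) at depth 0.
Iteration 1: rows with parent in {6} -> Science (id 7, depth 1), Sports (id 8, depth 1).
Iteration 2: rows with parent in {7,8} -> Board (id 10, depth 2).
Iteration 3: no rows with parent in {10}; recursion stops.
SUM(depth) = 0 + 1 + 1 + 2 = 4.

4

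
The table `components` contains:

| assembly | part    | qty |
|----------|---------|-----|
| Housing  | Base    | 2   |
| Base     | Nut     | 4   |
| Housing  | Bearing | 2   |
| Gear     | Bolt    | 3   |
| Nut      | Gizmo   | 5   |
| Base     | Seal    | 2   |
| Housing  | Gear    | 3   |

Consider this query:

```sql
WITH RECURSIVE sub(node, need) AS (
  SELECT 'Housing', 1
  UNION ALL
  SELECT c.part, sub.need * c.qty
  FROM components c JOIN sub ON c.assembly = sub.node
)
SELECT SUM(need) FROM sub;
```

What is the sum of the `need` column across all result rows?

69

Base: (Housing, need=1).
Iteration 1: components of {Housing} -> Base = 1*2 = 2, Bearing = 1*2 = 2, Gear = 1*3 = 3.
Iteration 2: components of {Base,Bearing,Gear} -> Bolt = 3*3 = 9, Nut = 2*4 = 8, Seal = 2*2 = 4.
Iteration 3: components of {Bolt,Nut,Seal} -> Gizmo = 8*5 = 40.
Iteration 4: no further components; recursion stops.
SUM(need) = 1 + 3 + 2 + 2 + 9 + 8 + 4 + 40 = 69.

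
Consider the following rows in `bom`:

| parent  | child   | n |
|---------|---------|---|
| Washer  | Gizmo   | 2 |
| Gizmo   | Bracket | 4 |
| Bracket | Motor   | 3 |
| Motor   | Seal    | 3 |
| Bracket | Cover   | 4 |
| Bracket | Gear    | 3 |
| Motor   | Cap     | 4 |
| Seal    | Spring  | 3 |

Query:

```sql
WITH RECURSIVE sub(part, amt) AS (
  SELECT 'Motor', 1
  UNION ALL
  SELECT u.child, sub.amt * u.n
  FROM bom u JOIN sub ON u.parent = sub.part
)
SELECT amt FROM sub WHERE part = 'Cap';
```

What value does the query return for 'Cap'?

Base: (Motor, amt=1).
Iteration 1: components of {Motor} -> Cap = 1*4 = 4, Seal = 1*3 = 3.
Iteration 2: components of {Cap,Seal} -> Spring = 3*3 = 9.
Iteration 3: no further components; recursion stops.

4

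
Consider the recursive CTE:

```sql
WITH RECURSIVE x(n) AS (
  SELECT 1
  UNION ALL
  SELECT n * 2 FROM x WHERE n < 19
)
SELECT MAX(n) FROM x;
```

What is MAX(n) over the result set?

Base: n=1.
Iteration 1: 1 < 19 holds -> n = 1 * 2 = 2.
Iteration 2: 2 < 19 holds -> n = 2 * 2 = 4.
Iteration 3: 4 < 19 holds -> n = 4 * 2 = 8.
Iteration 4: 8 < 19 holds -> n = 8 * 2 = 16.
Iteration 5: 16 < 19 holds -> n = 16 * 2 = 32.
Iteration 6: 32 < 19 fails; recursion stops.
n values: 1, 2, 4, 8, 16, 32; the maximum is 32.

32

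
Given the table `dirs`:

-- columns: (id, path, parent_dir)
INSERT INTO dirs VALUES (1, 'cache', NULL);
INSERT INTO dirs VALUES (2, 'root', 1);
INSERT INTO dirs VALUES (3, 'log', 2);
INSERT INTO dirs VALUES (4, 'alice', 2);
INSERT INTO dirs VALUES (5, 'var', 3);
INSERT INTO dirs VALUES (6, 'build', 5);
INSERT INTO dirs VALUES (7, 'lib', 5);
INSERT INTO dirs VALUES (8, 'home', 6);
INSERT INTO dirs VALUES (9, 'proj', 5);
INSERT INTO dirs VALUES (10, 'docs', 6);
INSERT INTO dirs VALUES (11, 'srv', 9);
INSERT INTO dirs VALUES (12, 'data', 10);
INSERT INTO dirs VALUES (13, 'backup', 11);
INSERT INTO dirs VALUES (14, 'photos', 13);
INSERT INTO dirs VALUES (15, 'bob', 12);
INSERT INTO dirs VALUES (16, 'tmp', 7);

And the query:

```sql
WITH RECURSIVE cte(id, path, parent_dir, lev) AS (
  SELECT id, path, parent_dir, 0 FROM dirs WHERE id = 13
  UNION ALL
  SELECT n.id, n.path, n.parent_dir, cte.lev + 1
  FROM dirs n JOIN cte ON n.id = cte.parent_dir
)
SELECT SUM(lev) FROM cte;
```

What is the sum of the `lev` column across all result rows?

Base: id=13 (backup), parent_dir=11, lev 0.
Iteration 1: join on id=11 -> srv (id 11, parent_dir=9, lev 1).
Iteration 2: join on id=9 -> proj (id 9, parent_dir=5, lev 2).
Iteration 3: join on id=5 -> var (id 5, parent_dir=3, lev 3).
Iteration 4: join on id=3 -> log (id 3, parent_dir=2, lev 4).
Iteration 5: join on id=2 -> root (id 2, parent_dir=1, lev 5).
Iteration 6: join on id=1 -> cache (id 1, parent_dir=NULL, lev 6).
Iteration 7: parent_dir is NULL; no match; recursion stops.
SUM(lev) = 0 + 1 + 2 + 3 + 4 + 5 + 6 = 21.

21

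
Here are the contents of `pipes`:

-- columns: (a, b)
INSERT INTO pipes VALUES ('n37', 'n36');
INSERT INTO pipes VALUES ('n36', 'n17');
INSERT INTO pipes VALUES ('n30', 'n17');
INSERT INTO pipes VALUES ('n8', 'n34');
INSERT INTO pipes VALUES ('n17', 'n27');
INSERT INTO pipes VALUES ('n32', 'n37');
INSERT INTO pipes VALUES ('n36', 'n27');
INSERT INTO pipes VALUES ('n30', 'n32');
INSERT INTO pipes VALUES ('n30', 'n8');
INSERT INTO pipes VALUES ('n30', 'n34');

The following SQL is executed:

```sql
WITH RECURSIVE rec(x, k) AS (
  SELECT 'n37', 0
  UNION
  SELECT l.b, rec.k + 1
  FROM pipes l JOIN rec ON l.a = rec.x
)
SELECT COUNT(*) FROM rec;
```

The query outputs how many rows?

5

Base: (n37, k=0).
Iteration 1: edges from {n37} -> (n36, k=1).
Iteration 2: edges from {n36} -> (n17, k=2), (n27, k=2).
Iteration 3: edges from {n17,n27} -> (n27, k=3).
Iteration 4: no outgoing edges from {n27}; recursion stops.
Total rows emitted: 5.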